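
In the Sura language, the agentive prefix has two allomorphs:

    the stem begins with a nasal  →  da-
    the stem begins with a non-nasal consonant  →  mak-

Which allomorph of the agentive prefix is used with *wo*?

*wo* — first consonant /w/ (non-nasal) → mak-.

mak-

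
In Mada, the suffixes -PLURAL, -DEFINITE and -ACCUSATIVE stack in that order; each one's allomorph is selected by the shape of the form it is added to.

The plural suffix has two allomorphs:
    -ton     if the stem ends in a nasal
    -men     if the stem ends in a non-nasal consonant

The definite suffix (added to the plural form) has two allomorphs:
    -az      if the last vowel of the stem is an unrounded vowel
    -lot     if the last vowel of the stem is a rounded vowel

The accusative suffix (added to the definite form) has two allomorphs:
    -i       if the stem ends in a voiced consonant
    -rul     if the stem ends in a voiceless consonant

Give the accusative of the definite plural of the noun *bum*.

The final consonant of *bum* is /m/, which is a nasal, so the plural suffix is -ton, giving *bumton*.
The last vowel of the plural form *bumton* is /o/, which is a rounded vowel, so the definite suffix is -lot, giving *bumtonlot*.
The definite form *bumtonlot* — final consonant /t/ (voiceless) → -rul → *bumtonlotrul*.

bumtonlotrul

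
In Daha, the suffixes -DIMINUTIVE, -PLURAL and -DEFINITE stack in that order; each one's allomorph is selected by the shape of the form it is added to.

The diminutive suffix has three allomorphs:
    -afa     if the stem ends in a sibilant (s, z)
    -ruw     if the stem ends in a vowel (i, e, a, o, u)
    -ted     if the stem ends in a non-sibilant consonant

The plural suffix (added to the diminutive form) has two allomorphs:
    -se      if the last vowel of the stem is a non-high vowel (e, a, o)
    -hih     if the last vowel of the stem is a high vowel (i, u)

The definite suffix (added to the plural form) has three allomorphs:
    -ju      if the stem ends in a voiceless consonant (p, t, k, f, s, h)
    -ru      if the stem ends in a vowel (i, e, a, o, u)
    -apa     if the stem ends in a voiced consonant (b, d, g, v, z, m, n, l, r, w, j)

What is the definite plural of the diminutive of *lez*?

Since the final sound of *lez* is /z/ (a sibilant), it takes -afa, giving *lezafa*.
The diminutive form *lezafa* — last vowel /a/ (a non-high vowel) → -se → *lezafase*.
The final sound of the plural form *lezafase* is /e/, which is a vowel, so the definite suffix is -ru, giving *lezafaseru*.

lezafaseru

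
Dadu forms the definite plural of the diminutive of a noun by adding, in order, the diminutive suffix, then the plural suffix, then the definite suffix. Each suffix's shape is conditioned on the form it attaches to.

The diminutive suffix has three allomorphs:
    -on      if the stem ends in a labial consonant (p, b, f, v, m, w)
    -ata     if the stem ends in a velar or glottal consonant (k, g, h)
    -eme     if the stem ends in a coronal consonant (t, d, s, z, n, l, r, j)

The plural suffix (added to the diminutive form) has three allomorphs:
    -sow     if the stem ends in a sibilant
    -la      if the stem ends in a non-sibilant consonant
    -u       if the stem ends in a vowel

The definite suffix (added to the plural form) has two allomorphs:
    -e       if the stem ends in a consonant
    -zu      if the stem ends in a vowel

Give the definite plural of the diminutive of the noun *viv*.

*viv*: final consonant = /v/, labial → -on → *vivon*.
Since the final sound of the diminutive form *vivon* is /n/ (a non-sibilant consonant), it takes -la, giving *vivonla*.
The final sound of the plural form *vivonla* is /a/, which is a vowel, so the definite suffix is -zu, giving *vivonlazu*.

vivonlazu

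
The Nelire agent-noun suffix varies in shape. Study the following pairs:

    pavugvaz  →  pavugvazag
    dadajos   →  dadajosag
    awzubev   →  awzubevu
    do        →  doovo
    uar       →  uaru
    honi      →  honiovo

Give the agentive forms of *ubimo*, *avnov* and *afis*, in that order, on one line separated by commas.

ubimoovo, avnovu, afisag

The pattern is sibilance of the final sound: -ag when the stem ends in a sibilant (*pavugvaz*, *dadajos*); -u when the stem ends in a non-sibilant consonant (*awzubev*, *uar*); -ovo when the stem ends in a vowel (*do*, *honi*).
*ubimo* — final sound /o/ (a vowel) → -ovo → *ubimoovo*.
Since the final sound of *avnov* is /v/ (a non-sibilant consonant), it takes -u, giving *avnovu*.
*afis*: final sound = /s/, a sibilant → -ag → *afisag*.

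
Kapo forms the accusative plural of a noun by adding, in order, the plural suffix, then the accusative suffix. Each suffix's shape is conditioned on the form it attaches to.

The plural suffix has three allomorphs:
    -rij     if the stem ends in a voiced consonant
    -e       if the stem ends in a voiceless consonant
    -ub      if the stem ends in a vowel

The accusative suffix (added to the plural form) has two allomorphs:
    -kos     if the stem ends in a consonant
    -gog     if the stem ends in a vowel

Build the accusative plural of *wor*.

*wor*: final sound = /r/, a voiced consonant → -rij → *worrij*.
The plural form *worrij* — final sound /j/ (a consonant) → -kos → *worrijkos*.

worrijkos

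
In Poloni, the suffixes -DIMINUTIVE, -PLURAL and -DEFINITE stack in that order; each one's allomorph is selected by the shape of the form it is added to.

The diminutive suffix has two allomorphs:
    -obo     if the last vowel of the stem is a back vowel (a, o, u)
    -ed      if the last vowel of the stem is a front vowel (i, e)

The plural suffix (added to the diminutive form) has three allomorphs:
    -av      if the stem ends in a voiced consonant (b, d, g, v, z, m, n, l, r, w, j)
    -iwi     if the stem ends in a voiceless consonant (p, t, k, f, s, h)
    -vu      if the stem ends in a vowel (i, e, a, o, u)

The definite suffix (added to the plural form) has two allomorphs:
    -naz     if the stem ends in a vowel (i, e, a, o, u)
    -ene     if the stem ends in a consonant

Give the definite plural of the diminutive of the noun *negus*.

*negus*: last vowel = /u/, a back vowel → -obo → *negusobo*.
Since the final sound of the diminutive form *negusobo* is /o/ (a vowel), it takes -vu, giving *negusobovu*.
The plural form *negusobovu* — final sound /u/ (a vowel) → -naz → *negusobovunaz*.

negusobovunaz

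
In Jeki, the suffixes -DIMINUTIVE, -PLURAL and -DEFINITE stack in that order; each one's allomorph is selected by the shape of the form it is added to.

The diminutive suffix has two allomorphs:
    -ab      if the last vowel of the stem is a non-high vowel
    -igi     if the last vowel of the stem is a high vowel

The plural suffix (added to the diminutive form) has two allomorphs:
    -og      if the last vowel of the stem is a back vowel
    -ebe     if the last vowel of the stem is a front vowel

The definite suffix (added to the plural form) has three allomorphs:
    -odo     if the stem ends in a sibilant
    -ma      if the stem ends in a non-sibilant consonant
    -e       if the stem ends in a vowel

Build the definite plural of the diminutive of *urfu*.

*urfu* — last vowel /u/ (a high vowel) → -igi → *urfuigi*.
Since the last vowel of the diminutive form *urfuigi* is /i/ (a front vowel), it takes -ebe, giving *urfuigiebe*.
The plural form *urfuigiebe* — final sound /e/ (a vowel) → -e → *urfuigiebee*.

urfuigiebee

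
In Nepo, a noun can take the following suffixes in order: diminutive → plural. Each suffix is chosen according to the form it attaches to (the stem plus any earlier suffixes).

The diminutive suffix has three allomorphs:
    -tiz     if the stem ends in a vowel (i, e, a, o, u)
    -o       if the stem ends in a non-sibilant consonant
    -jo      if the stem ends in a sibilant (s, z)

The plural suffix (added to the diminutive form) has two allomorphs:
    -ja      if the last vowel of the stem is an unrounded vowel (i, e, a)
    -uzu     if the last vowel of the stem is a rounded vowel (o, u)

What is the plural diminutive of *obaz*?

obazjouzu

The final sound of *obaz* is /z/, which is a sibilant, so the diminutive suffix is -jo, giving *obazjo*.
The diminutive form *obazjo*: last vowel = /o/, a rounded vowel → -uzu → *obazjouzu*.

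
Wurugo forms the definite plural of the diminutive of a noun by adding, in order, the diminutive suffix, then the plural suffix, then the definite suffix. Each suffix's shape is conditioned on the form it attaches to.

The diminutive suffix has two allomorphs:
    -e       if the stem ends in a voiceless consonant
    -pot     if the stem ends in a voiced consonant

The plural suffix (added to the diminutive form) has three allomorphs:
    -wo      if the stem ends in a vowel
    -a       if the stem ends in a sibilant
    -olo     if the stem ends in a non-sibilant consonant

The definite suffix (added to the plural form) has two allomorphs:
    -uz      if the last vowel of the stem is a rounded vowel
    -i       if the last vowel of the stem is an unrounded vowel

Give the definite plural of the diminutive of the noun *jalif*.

jalifewouz

*jalif*: final consonant = /f/, voiceless → -e → *jalife*.
The diminutive form *jalife*: final sound = /e/, a vowel → -wo → *jalifewo*.
The plural form *jalifewo*: last vowel = /o/, a rounded vowel → -uz → *jalifewouz*.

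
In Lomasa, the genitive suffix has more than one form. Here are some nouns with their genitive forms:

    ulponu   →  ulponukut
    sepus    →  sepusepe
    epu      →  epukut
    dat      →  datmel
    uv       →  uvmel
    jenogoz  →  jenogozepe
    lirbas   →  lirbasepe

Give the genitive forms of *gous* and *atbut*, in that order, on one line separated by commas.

The suffix is conditioned by the final sound: -epe when the stem ends in a sibilant (*sepus*, *jenogoz*, *lirbas*); -mel when the stem ends in a non-sibilant consonant (*dat*, *uv*); -kut when the stem ends in a vowel (*ulponu*, *epu*).
*gous*: final sound = /s/, a sibilant → -epe → *gousepe*.
Since the final sound of *atbut* is /t/ (a non-sibilant consonant), it takes -mel, giving *atbutmel*.

gousepe, atbutmel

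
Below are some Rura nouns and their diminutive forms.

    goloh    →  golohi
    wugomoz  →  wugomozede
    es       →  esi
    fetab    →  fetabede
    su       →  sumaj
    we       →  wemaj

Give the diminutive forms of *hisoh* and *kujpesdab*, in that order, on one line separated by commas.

The alternation tracks the final sound of the stem — -i when the stem ends in a voiceless consonant (*goloh*, *es*); -ede when the stem ends in a voiced consonant (*wugomoz*, *fetab*); -maj when the stem ends in a vowel (*su*, *we*).
*hisoh*: final sound = /h/, a voiceless consonant → -i → *hisohi*.
*kujpesdab* — final sound /b/ (a voiced consonant) → -ede → *kujpesdabede*.

hisohi, kujpesdabede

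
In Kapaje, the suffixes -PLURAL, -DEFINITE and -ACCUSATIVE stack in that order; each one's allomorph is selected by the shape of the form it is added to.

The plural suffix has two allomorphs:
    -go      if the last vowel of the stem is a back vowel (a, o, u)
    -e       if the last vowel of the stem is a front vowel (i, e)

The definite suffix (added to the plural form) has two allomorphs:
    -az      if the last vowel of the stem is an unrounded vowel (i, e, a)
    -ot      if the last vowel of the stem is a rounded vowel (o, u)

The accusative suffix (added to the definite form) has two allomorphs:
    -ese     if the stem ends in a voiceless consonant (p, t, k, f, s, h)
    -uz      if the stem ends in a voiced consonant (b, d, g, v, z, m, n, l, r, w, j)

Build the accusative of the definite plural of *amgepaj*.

*amgepaj* — last vowel /a/ (a back vowel) → -go → *amgepajgo*.
Since the last vowel of the plural form *amgepajgo* is /o/ (a rounded vowel), it takes -ot, giving *amgepajgoot*.
The definite form *amgepajgoot* — final consonant /t/ (voiceless) → -ese → *amgepajgootese*.

amgepajgootese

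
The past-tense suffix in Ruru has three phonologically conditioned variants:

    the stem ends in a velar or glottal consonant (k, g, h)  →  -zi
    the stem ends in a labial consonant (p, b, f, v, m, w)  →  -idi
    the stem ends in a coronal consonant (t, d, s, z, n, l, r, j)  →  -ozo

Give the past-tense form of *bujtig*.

bujtigzi

*bujtig*: final consonant = /g/, velar/glottal → -zi → *bujtigzi*.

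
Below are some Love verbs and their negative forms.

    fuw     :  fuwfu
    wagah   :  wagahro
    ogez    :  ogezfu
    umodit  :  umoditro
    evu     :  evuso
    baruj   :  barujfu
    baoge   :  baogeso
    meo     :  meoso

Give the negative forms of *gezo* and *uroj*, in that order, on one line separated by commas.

gezoso, urojfu

The alternation tracks the final sound of the stem — -ro when the stem ends in a voiceless consonant (*wagah*, *umodit*); -fu when the stem ends in a voiced consonant (*fuw*, *ogez*, *baruj*); -so when the stem ends in a vowel (*evu*, *baoge*, *meo*).
*gezo* — final sound /o/ (a vowel) → -so → *gezoso*.
*uroj*: final sound = /j/, a voiced consonant → -fu → *urojfu*.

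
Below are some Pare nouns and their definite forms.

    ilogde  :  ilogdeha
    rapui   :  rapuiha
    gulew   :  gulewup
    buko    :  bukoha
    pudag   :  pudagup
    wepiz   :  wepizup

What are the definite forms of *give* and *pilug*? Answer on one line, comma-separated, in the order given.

giveha, pilugup

The pattern is consonant vs. vowel: -up when the stem ends in a consonant (*gulew*, *pudag*, *wepiz*); -ha when the stem ends in a vowel (*ilogde*, *rapui*, *buko*).
Since the final sound of *give* is /e/ (a vowel), it takes -ha, giving *giveha*.
The final sound of *pilug* is /g/, which is a consonant, so the suffix is -up, giving *pilugup*.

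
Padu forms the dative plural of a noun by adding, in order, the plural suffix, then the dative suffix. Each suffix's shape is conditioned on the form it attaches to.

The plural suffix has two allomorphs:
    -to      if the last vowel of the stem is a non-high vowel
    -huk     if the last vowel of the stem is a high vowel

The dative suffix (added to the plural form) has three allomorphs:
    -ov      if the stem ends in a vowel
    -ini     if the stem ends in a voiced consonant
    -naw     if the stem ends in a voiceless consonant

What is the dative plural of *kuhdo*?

The last vowel of *kuhdo* is /o/, which is a non-high vowel, so the plural suffix is -to, giving *kuhdoto*.
The plural form *kuhdoto* — final sound /o/ (a vowel) → -ov → *kuhdotoov*.

kuhdotoov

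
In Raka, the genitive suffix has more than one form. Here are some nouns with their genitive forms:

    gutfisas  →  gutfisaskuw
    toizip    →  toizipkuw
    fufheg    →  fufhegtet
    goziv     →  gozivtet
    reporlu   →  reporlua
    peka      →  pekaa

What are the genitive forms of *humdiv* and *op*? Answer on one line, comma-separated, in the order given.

The alternation tracks the final sound of the stem — -kuw when the stem ends in a voiceless consonant (*gutfisas*, *toizip*); -tet when the stem ends in a voiced consonant (*fufheg*, *goziv*); -a when the stem ends in a vowel (*reporlu*, *peka*).
Since the final sound of *humdiv* is /v/ (a voiced consonant), it takes -tet, giving *humdivtet*.
*op*: final sound = /p/, a voiceless consonant → -kuw → *opkuw*.

humdivtet, opkuw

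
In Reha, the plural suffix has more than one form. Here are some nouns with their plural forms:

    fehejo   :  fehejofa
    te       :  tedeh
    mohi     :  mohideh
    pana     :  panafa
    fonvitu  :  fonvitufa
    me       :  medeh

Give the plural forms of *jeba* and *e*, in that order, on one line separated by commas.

The pattern is front/back vowel harmony: -deh when the last vowel of the stem is a front vowel (*te*, *mohi*, *me*); -fa when the last vowel of the stem is a back vowel (*fehejo*, *pana*, *fonvitu*).
The last vowel of *jeba* is /a/, which is a back vowel, so the suffix is -fa, giving *jebafa*.
*e*: last vowel = /e/, a front vowel → -deh → *edeh*.

jebafa, edeh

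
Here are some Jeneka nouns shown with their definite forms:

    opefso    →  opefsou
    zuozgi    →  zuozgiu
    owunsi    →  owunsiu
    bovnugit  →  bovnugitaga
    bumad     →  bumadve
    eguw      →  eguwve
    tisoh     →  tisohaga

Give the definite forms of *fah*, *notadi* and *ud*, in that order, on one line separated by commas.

fahaga, notadiu, udve

Looking at the final sound of each stem: -aga when the stem ends in a voiceless consonant (*bovnugit*, *tisoh*); -ve when the stem ends in a voiced consonant (*bumad*, *eguw*); -u when the stem ends in a vowel (*opefso*, *zuozgi*, *owunsi*).
*fah*: final sound = /h/, a voiceless consonant → -aga → *fahaga*.
The final sound of *notadi* is /i/, which is a vowel, so the suffix is -u, giving *notadiu*.
The final sound of *ud* is /d/, which is a voiced consonant, so the suffix is -ve, giving *udve*.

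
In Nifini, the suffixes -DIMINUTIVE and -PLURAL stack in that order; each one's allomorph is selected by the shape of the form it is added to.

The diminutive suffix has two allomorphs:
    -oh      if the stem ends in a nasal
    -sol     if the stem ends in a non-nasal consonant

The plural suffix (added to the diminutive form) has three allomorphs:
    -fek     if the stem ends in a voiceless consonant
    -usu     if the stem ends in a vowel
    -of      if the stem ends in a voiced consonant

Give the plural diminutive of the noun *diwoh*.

diwohsolof

The final consonant of *diwoh* is /h/, which is non-nasal, so the diminutive suffix is -sol, giving *diwohsol*.
Since the final sound of the diminutive form *diwohsol* is /l/ (a voiced consonant), it takes -of, giving *diwohsolof*.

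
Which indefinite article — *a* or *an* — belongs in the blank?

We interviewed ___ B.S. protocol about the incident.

The indefinite article is chosen by the initial *sound* of the following word, not its spelling.
The initialism *B.S.* is read letter by letter; the first letter, B, is pronounced /biː/, which begins with a consonant sound.
So the article is *a*: We interviewed a B.S. protocol about the incident.

a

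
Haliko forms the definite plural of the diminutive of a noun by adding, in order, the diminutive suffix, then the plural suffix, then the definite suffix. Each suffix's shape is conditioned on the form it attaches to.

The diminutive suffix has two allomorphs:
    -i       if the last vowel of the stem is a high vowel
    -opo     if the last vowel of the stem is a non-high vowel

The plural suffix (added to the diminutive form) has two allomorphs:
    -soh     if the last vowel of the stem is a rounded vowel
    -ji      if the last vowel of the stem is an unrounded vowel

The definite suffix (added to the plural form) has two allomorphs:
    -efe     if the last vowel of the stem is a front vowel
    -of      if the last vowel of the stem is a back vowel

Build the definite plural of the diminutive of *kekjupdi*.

kekjupdiijiefe

*kekjupdi*: last vowel = /i/, a high vowel → -i → *kekjupdii*.
The diminutive form *kekjupdii* — last vowel /i/ (an unrounded vowel) → -ji → *kekjupdiiji*.
Since the last vowel of the plural form *kekjupdiiji* is /i/ (a front vowel), it takes -efe, giving *kekjupdiijiefe*.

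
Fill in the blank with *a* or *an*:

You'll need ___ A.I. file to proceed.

The indefinite article is chosen by the initial *sound* of the following word, not its spelling.
The initialism *A.I.* is read letter by letter; the first letter, A, is pronounced /eɪ/, which begins with a vowel sound.
So the article is *an*: You'll need an A.I. file to proceed.

an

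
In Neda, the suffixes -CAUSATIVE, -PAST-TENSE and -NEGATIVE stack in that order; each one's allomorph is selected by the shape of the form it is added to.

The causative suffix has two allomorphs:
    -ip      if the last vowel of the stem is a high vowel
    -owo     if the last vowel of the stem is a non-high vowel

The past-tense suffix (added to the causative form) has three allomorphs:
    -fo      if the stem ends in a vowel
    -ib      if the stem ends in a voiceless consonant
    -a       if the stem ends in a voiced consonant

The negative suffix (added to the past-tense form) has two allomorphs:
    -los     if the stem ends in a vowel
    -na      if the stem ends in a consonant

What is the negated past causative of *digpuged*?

digpugedowofolos

The last vowel of *digpuged* is /e/, which is a non-high vowel, so the causative suffix is -owo, giving *digpugedowo*.
Since the final sound of the causative form *digpugedowo* is /o/ (a vowel), it takes -fo, giving *digpugedowofo*.
Since the final sound of the past-tense form *digpugedowofo* is /o/ (a vowel), it takes -los, giving *digpugedowofolos*.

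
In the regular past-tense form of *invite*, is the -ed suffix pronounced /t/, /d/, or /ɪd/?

/ɪd/

The stem *invite* ends in /t/ or /d/.
The -ed suffix is realized as /ɪd/ after /t, d/; as /t/ after other voiceless consonants; and as /d/ after other voiced sounds.
So -ed on *invite* is pronounced /ɪd/.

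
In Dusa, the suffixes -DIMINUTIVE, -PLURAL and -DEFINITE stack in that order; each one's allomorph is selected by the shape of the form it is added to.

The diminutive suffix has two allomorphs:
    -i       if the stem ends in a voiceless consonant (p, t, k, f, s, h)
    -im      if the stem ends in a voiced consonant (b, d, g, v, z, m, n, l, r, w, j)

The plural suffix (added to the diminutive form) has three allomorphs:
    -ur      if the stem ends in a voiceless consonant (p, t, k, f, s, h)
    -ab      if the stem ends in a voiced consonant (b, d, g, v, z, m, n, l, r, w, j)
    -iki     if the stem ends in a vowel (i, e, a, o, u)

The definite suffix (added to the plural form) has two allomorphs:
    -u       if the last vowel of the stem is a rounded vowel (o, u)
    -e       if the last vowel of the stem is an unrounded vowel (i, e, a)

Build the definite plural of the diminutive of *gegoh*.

The final consonant of *gegoh* is /h/, which is voiceless, so the diminutive suffix is -i, giving *gegohi*.
The final sound of the diminutive form *gegohi* is /i/, which is a vowel, so the plural suffix is -iki, giving *gegohiiki*.
The plural form *gegohiiki* — last vowel /i/ (an unrounded vowel) → -e → *gegohiikie*.

gegohiikie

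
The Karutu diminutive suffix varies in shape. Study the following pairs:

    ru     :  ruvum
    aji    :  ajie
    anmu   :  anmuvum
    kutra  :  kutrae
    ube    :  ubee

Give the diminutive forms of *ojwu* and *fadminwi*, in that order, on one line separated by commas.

Looking at the last vowel of each stem: -vum when the last vowel of the stem is a rounded vowel (*ru*, *anmu*); -e when the last vowel of the stem is an unrounded vowel (*aji*, *kutra*, *ube*).
*ojwu*: last vowel = /u/, a rounded vowel → -vum → *ojwuvum*.
*fadminwi* — last vowel /i/ (an unrounded vowel) → -e → *fadminwie*.

ojwuvum, fadminwie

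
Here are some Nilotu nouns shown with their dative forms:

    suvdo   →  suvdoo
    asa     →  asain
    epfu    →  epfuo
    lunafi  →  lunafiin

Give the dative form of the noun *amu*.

amuo

The alternation tracks the last vowel of the stem — -o when the last vowel of the stem is a rounded vowel (*suvdo*, *epfu*); -in when the last vowel of the stem is an unrounded vowel (*asa*, *lunafi*).
*amu*: last vowel = /u/, a rounded vowel → -o → *amuo*.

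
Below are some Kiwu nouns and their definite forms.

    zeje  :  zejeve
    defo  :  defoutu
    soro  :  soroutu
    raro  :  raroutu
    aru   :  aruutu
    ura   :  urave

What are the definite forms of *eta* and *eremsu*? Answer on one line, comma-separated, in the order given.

The alternation tracks the last vowel of the stem — -utu when the last vowel of the stem is a rounded vowel (*defo*, *soro*, *raro*, *aru*); -ve when the last vowel of the stem is an unrounded vowel (*zeje*, *ura*).
The last vowel of *eta* is /a/, which is an unrounded vowel, so the suffix is -ve, giving *etave*.
*eremsu*: last vowel = /u/, a rounded vowel → -utu → *eremsuutu*.

etave, eremsuutu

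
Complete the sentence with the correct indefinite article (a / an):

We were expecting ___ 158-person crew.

The indefinite article is chosen by the initial *sound* of the following word, not its spelling.
The number *158* is spoken "one hundred …", beginning with /wʌn/ — a consonant sound.
So the article is *a*: We were expecting a 158-person crew.

a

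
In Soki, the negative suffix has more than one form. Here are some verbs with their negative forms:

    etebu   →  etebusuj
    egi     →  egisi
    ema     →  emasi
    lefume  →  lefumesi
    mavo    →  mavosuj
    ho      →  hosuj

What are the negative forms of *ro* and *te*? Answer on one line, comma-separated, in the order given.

The pattern is rounding harmony: -suj when the last vowel of the stem is a rounded vowel (*etebu*, *mavo*, *ho*); -si when the last vowel of the stem is an unrounded vowel (*egi*, *ema*, *lefume*).
Since the last vowel of *ro* is /o/ (a rounded vowel), it takes -suj, giving *rosuj*.
The last vowel of *te* is /e/, which is an unrounded vowel, so the suffix is -si, giving *tesi*.

rosuj, tesi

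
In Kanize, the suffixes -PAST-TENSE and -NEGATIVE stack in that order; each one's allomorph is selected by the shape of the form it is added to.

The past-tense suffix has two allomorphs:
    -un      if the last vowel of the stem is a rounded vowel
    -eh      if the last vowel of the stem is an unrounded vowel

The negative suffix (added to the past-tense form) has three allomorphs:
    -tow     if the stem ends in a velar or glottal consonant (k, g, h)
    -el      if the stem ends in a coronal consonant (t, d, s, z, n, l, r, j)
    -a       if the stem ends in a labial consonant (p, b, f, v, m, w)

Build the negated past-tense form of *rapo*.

*rapo* — last vowel /o/ (a rounded vowel) → -un → *rapoun*.
The past-tense form *rapoun*: final consonant = /n/, coronal → -el → *rapounel*.

rapounel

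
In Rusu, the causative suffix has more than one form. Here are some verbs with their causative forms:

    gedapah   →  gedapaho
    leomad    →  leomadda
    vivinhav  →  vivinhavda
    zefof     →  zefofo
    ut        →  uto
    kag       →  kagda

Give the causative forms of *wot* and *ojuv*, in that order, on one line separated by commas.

woto, ojuvda

Looking at the final consonant of each stem: -o when the stem ends in a voiceless consonant (*gedapah*, *zefof*, *ut*); -da when the stem ends in a voiced consonant (*leomad*, *vivinhav*, *kag*).
Since the final consonant of *wot* is /t/ (voiceless), it takes -o, giving *woto*.
*ojuv* — final consonant /v/ (voiced) → -da → *ojuvda*.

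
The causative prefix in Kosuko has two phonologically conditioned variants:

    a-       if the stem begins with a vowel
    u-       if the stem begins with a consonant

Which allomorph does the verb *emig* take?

a-

Since the first sound of *emig* is /e/ (a vowel), it takes a-.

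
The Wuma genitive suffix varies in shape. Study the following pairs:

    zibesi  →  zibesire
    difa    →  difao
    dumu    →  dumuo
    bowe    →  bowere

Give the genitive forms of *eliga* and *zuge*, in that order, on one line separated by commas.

eligao, zugere

Looking at the last vowel of each stem: -re when the last vowel of the stem is a front vowel (*zibesi*, *bowe*); -o when the last vowel of the stem is a back vowel (*difa*, *dumu*).
*eliga* — last vowel /a/ (a back vowel) → -o → *eligao*.
*zuge*: last vowel = /e/, a front vowel → -re → *zugere*.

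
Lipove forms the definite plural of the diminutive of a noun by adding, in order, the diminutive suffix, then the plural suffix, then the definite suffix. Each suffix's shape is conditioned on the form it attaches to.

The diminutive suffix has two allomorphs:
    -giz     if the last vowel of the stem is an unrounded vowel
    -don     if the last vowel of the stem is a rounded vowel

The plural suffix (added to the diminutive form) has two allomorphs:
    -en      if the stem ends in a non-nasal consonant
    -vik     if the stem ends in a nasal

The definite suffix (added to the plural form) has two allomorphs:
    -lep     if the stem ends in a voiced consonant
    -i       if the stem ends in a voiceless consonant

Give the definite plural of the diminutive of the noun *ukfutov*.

*ukfutov* — last vowel /o/ (a rounded vowel) → -don → *ukfutovdon*.
Since the final consonant of the diminutive form *ukfutovdon* is /n/ (a nasal), it takes -vik, giving *ukfutovdonvik*.
The final consonant of the plural form *ukfutovdonvik* is /k/, which is voiceless, so the definite suffix is -i, giving *ukfutovdonviki*.

ukfutovdonviki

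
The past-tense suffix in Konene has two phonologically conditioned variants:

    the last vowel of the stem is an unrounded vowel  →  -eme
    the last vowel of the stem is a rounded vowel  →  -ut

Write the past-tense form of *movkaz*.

movkazeme

Since the last vowel of *movkaz* is /a/ (an unrounded vowel), it takes -eme, giving *movkazeme*.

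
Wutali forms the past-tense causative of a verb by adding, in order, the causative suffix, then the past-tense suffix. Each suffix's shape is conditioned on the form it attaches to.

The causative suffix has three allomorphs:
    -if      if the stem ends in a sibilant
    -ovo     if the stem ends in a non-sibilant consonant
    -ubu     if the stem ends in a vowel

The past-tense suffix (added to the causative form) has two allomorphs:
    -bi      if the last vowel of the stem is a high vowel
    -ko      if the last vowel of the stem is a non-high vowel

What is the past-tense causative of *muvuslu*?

muvusluububi

*muvuslu* — final sound /u/ (a vowel) → -ubu → *muvusluubu*.
The causative form *muvusluubu*: last vowel = /u/, a high vowel → -bi → *muvusluububi*.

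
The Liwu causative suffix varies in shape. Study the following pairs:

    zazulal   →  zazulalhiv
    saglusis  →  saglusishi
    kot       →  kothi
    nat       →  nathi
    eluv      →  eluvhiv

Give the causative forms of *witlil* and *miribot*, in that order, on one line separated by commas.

witlilhiv, miribothi

The alternation tracks the final consonant of the stem — -hi when the stem ends in a voiceless consonant (*saglusis*, *kot*, *nat*); -hiv when the stem ends in a voiced consonant (*zazulal*, *eluv*).
*witlil*: final consonant = /l/, voiced → -hiv → *witlilhiv*.
The final consonant of *miribot* is /t/, which is voiceless, so the suffix is -hi, giving *miribothi*.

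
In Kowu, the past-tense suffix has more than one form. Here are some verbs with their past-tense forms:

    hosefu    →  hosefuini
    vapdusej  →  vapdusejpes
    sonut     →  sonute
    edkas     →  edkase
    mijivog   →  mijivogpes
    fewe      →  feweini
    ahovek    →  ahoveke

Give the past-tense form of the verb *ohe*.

Looking at the final sound of each stem: -e when the stem ends in a voiceless consonant (*sonut*, *edkas*, *ahovek*); -pes when the stem ends in a voiced consonant (*vapdusej*, *mijivog*); -ini when the stem ends in a vowel (*hosefu*, *fewe*).
The final sound of *ohe* is /e/, which is a vowel, so the suffix is -ini, giving *oheini*.

oheini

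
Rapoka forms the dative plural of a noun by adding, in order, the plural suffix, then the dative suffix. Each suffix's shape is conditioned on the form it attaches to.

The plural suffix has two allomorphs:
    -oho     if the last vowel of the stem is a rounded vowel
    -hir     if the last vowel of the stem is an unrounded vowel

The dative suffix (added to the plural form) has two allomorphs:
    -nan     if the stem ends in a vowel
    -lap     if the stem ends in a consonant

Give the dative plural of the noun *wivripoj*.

*wivripoj*: last vowel = /o/, a rounded vowel → -oho → *wivripojoho*.
The plural form *wivripojoho* — final sound /o/ (a vowel) → -nan → *wivripojohonan*.

wivripojohonan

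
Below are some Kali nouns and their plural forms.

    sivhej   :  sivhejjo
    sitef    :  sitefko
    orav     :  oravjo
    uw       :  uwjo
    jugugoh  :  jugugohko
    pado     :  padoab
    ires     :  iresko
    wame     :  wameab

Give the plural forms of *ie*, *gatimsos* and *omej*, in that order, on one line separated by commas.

ieab, gatimsosko, omejjo

The pattern is voicing of the final sound: -ko when the stem ends in a voiceless consonant (*sitef*, *jugugoh*, *ires*); -jo when the stem ends in a voiced consonant (*sivhej*, *orav*, *uw*); -ab when the stem ends in a vowel (*pado*, *wame*).
Since the final sound of *ie* is /e/ (a vowel), it takes -ab, giving *ieab*.
The final sound of *gatimsos* is /s/, which is a voiceless consonant, so the suffix is -ko, giving *gatimsosko*.
*omej*: final sound = /j/, a voiced consonant → -jo → *omejjo*.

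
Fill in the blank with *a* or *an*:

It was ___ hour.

an

The indefinite article is chosen by the initial *sound* of the following word, not its spelling.
*hour* begins with the sound /aʊ/ (silent h) — a vowel sound.
So the article is *an*: It was an hour.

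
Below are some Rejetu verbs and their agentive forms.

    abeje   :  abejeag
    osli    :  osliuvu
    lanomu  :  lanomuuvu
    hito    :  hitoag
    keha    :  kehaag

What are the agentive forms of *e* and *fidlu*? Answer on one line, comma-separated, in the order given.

The suffix is conditioned by the last vowel: -uvu when the last vowel of the stem is a high vowel (*osli*, *lanomu*); -ag when the last vowel of the stem is a non-high vowel (*abeje*, *hito*, *keha*).
The last vowel of *e* is /e/, which is a non-high vowel, so the suffix is -ag, giving *eag*.
The last vowel of *fidlu* is /u/, which is a high vowel, so the suffix is -uvu, giving *fidluuvu*.

eag, fidluuvu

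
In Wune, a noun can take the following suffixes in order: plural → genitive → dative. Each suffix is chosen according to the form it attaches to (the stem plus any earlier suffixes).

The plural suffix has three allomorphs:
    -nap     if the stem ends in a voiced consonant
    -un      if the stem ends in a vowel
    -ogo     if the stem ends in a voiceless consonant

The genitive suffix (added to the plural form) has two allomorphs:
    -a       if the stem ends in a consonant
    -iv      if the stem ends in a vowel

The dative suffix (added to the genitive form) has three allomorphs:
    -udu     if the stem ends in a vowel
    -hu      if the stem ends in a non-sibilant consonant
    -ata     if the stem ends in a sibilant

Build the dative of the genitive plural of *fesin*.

fesinnapaudu

*fesin* — final sound /n/ (a voiced consonant) → -nap → *fesinnap*.
The final sound of the plural form *fesinnap* is /p/, which is a consonant, so the genitive suffix is -a, giving *fesinnapa*.
The final sound of the genitive form *fesinnapa* is /a/, which is a vowel, so the dative suffix is -udu, giving *fesinnapaudu*.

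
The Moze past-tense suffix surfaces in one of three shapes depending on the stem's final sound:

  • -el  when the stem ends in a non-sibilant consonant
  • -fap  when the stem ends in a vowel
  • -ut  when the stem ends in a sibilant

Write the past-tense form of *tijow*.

The final sound of *tijow* is /w/, which is a non-sibilant consonant, so the suffix is -el, giving *tijowel*.

tijowel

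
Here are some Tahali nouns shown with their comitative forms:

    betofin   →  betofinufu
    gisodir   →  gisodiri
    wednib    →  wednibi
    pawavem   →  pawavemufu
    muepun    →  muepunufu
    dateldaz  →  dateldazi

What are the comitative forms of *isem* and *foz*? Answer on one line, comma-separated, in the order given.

isemufu, fozi

The alternation tracks the final consonant of the stem — -ufu when the stem ends in a nasal (*betofin*, *pawavem*, *muepun*); -i when the stem ends in a non-nasal consonant (*gisodir*, *wednib*, *dateldaz*).
*isem*: final consonant = /m/, a nasal → -ufu → *isemufu*.
The final consonant of *foz* is /z/, which is non-nasal, so the suffix is -i, giving *fozi*.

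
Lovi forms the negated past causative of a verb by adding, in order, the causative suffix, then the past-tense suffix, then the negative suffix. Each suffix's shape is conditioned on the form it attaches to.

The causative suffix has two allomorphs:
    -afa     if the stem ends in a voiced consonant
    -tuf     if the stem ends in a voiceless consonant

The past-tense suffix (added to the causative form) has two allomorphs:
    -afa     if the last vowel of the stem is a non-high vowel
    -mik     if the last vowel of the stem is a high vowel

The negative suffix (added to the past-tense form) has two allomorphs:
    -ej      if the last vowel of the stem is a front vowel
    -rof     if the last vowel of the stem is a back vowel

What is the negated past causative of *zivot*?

zivottufmikej

*zivot* — final consonant /t/ (voiceless) → -tuf → *zivottuf*.
Since the last vowel of the causative form *zivottuf* is /u/ (a high vowel), it takes -mik, giving *zivottufmik*.
The last vowel of the past-tense form *zivottufmik* is /i/, which is a front vowel, so the negative suffix is -ej, giving *zivottufmikej*.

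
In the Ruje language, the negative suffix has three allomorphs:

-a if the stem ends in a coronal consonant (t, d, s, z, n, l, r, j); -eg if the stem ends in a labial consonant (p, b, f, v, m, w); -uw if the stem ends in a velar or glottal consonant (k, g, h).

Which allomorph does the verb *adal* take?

*adal* — final consonant /l/ (coronal) → -a.

-a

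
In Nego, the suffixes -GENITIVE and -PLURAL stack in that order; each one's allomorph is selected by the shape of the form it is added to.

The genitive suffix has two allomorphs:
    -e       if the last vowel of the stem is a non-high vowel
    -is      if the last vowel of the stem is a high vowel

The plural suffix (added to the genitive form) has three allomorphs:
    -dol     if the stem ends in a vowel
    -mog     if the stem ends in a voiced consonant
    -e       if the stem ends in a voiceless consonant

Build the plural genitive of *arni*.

Since the last vowel of *arni* is /i/ (a high vowel), it takes -is, giving *arniis*.
Since the final sound of the genitive form *arniis* is /s/ (a voiceless consonant), it takes -e, giving *arniise*.

arniise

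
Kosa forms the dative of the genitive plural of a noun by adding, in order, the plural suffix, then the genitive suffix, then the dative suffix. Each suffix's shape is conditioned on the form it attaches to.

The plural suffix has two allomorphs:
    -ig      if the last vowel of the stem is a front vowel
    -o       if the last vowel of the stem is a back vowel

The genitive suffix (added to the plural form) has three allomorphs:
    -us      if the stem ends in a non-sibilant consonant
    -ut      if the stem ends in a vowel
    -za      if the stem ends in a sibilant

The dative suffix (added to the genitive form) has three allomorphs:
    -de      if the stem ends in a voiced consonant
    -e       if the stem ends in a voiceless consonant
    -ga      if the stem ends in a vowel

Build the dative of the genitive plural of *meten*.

meteniguse

Since the last vowel of *meten* is /e/ (a front vowel), it takes -ig, giving *metenig*.
The plural form *metenig*: final sound = /g/, a non-sibilant consonant → -us → *metenigus*.
Since the final sound of the genitive form *metenigus* is /s/ (a voiceless consonant), it takes -e, giving *meteniguse*.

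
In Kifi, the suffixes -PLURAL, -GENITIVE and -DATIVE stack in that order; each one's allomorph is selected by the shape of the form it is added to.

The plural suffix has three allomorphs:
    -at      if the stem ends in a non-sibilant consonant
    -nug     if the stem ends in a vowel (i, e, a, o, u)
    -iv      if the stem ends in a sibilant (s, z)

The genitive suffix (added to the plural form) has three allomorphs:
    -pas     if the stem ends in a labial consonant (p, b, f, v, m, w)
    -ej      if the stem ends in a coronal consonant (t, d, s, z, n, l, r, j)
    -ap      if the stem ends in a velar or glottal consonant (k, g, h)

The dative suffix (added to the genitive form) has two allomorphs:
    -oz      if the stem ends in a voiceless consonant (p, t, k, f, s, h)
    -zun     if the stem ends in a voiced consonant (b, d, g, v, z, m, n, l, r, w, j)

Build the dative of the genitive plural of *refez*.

*refez*: final sound = /z/, a sibilant → -iv → *refeziv*.
The final consonant of the plural form *refeziv* is /v/, which is labial, so the genitive suffix is -pas, giving *refezivpas*.
The genitive form *refezivpas* — final consonant /s/ (voiceless) → -oz → *refezivpasoz*.

refezivpasoz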